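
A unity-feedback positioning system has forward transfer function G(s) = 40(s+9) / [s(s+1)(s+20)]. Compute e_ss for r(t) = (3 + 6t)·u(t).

1/3

System type = 1 (one pole at s=0). Taking each input component in turn:
  • 3: tracked with zero error.
  • 6t: e_ss = 6/K_v with K_v=18 → 1/3.
Total e_ss = 1/3.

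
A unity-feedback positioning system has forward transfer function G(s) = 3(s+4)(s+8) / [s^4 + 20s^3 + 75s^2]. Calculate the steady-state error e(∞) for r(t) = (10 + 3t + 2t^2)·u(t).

3.125

Lowest-order denominator term is 75s^2, so the open loop has 2 poles at the origin → type 2 system. By superposition:
  • 10: tracked with zero error.
  • 3t: tracked with zero error.
  • 2t^2: e_ss = 4/K_a with K_a=1.28 → 3.125.
Total e_ss = 3.125.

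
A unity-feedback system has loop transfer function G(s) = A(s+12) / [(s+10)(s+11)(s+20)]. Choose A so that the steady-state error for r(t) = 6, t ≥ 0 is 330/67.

40

The open loop has no poles at the origin → type 0 system.
K_p = lim_{s→0} G(s) = A·12 / (10·11·20) = (3/550)·A.
e_ss = 6/(1 + K_p) = 330/67 ⇒ 1 + (3/550)·A = 67/55 ⇒ A = 40.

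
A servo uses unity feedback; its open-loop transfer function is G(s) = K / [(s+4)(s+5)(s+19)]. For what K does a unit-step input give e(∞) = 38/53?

No free integrators in G(s): this is a type 0 system.
K_p = lim_{s→0} G(s) = K / (4·5·19) = (1/380)·K.
e_ss = 1/(1 + K_p) = 38/53 ⇒ 1 + (1/380)·K = 53/38 ⇒ K = 150.

150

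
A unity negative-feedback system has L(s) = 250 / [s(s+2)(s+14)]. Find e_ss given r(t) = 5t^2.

L(s) has one factor of s in the denominator, so the system is type 1.
For a type-1 system K_a = 0, so e_ss to a parabolic input is unbounded.

infinity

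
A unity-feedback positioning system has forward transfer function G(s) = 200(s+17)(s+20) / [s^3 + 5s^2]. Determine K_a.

13600

Factoring s^2 from the denominator leaves a polynomial with constant term 5, so the system is type 2.
K_a = lim_{s→0} s^2·G(s) = 200·17·20 / 5 = 13600.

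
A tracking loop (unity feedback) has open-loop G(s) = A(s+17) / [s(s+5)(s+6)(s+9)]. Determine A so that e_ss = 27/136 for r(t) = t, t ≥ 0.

The open loop has one pole at the origin → type 1 system.
K_v = lim_{s→0} s·G(s) = A·17 / (5·6·9) = (17/270)·A.
e_ss = 1/K_v = 27/136 ⇒ K_v = 136/27 ⇒ A = (136/27)/(17/270) = 80.

80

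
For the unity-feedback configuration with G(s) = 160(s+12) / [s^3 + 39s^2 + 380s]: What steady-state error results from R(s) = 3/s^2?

Factoring s from the denominator leaves a polynomial with constant term 380, so the system is type 1.
K_v = lim_{s→0} s·G(s) = 160·12 / 380 = 96/19.
e_ss = 3/K_v = 3/(96/19) = 19/32.

19/32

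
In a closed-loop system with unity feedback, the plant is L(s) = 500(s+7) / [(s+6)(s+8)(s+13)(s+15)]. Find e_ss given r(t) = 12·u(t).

5616/643

System type = 0 (no poles at s=0).
K_p = lim_{s→0} L(s) = 500·7 / (6·8·13·15) = 175/468.
e_ss = 12/(1 + K_p) = 12/(643/468) = 5616/643.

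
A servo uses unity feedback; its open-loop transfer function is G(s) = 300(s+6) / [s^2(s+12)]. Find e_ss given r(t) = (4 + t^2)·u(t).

G(s) has two factors of s in the denominator, so the system is type 2. By superposition:
  • 4: tracked with zero error.
  • t^2: e_ss = 2/K_a with K_a=150 → 1/75.
Total e_ss = 1/75.

1/75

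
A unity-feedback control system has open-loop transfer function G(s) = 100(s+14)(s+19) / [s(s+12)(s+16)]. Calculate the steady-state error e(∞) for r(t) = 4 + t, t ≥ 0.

System type = 1 (one pole at s=0). Treating each term separately:
  • 4: tracked with zero error.
  • t: e_ss = 1/K_v with K_v=3325/24 → 24/3325.
Total e_ss = 24/3325.

24/3325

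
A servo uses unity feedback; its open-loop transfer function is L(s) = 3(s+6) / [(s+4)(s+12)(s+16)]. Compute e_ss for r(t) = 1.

System type = 0 (no poles at s=0).
K_p = lim_{s→0} L(s) = 3·6 / (4·12·16) = 3/128.
e_ss = 1/(1 + K_p) = 1/(131/128) = 128/131.

128/131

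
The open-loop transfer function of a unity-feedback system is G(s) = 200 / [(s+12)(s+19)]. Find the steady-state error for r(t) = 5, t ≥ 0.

285/107

The open loop has no poles at the origin → type 0 system.
K_p = lim_{s→0} G(s) = 200 / (12·19) = 50/57.
e_ss = 5/(1 + K_p) = 5/(107/57) = 285/107.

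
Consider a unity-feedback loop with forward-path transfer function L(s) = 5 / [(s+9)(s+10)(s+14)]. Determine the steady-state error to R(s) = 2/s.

504/253

The open loop has no poles at the origin → type 0 system.
K_p = lim_{s→0} L(s) = 5 / (9·10·14) = 1/252.
e_ss = 2/(1 + K_p) = 2/(253/252) = 504/253.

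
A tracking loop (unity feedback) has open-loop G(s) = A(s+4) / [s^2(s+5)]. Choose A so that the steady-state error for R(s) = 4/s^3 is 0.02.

Two free integrators in G(s): this is a type 2 system.
K_a = lim_{s→0} s^2·G(s) = A·4 / (5) = 0.8·A.
e_ss = 4/K_a = 0.02 ⇒ K_a = 200 ⇒ A = 200/0.8 = 250.

250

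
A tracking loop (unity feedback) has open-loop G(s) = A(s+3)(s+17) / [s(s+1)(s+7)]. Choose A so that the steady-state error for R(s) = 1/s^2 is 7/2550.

One free integrator in G(s): this is a type 1 system.
K_v = lim_{s→0} s·G(s) = A·3·17 / (1·7) = (51/7)·A.
e_ss = 1/K_v = 7/2550 ⇒ K_v = 2550/7 ⇒ A = (2550/7)/(51/7) = 50.

50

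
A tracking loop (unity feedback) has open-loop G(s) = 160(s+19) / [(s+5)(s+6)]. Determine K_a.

G(s) has no factors of s in the denominator, so the system is type 0.
K_a = lim_{s→0} s^2·G(s) = 0 (the extra factor of s kills the finite limit).

0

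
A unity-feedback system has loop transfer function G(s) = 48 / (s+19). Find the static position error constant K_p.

No free integrators in G(s): this is a type 0 system.
K_p = lim_{s→0} G(s) = 48 / (19) = 48/19.

48/19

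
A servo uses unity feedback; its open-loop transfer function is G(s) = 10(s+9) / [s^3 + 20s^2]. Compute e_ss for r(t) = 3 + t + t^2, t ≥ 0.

4/9

Factoring s^2 from the denominator leaves a polynomial with constant term 20, so the system is type 2. Treating each term separately:
  • 3: tracked with zero error.
  • t: tracked with zero error.
  • t^2: e_ss = 2/K_a with K_a=4.5 → 4/9.
Total e_ss = 4/9.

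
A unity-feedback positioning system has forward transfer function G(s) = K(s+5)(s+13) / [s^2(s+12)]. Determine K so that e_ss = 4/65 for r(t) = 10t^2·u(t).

The open loop has two poles at the origin → type 2 system.
K_a = lim_{s→0} s^2·G(s) = K·5·13 / (12) = (65/12)·K.
e_ss = 20/K_a = 4/65 ⇒ K_a = 325 ⇒ K = 325/(65/12) = 60.

60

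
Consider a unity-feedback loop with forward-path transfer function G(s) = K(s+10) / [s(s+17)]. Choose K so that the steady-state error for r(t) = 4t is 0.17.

40

System type = 1 (one pole at s=0).
K_v = lim_{s→0} s·G(s) = K·10 / (17) = (10/17)·K.
e_ss = 4/K_v = 0.17 ⇒ K_v = 400/17 ⇒ K = (400/17)/(10/17) = 40.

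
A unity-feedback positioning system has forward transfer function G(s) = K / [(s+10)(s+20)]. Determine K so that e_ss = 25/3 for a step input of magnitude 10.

40

System type = 0 (no poles at s=0).
K_p = lim_{s→0} G(s) = K / (10·20) = 0.005·K.
e_ss = 10/(1 + K_p) = 25/3 ⇒ 1 + 0.005·K = 1.2 ⇒ K = 40.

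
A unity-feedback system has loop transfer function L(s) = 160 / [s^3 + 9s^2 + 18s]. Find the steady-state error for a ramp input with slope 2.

Lowest-order denominator term is 18s, so the open loop has 1 pole at the origin → type 1 system.
K_v = lim_{s→0} s·L(s) = 160 / 18 = 80/9.
e_ss = 2/K_v = 2/(80/9) = 0.225.

0.225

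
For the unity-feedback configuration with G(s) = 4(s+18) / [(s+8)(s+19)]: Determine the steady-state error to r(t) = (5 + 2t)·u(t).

G(s) has no factors of s in the denominator, so the system is type 0. By superposition:
  • 5: e_ss = 5/(1+K_p) with K_p=9/19 → 95/28.
  • 2t: a type-0 system cannot track it, e_ss → ∞.
The unbounded component dominates.

infinity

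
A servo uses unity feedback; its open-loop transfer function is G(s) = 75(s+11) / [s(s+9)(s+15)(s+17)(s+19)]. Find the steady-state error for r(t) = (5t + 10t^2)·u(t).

G(s) has one factor of s in the denominator, so the system is type 1. By superposition:
  • 5t: e_ss = 5/K_v with K_v=55/2907 → 2907/11.
  • 10t^2: a type-1 system cannot track it, e_ss → ∞.
The unbounded component dominates.

infinity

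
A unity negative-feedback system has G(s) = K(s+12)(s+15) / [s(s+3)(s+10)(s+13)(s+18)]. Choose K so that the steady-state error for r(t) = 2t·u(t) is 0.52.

150

The open loop has one pole at the origin → type 1 system.
K_v = lim_{s→0} s·G(s) = K·12·15 / (3·10·13·18) = (1/39)·K.
e_ss = 2/K_v = 0.52 ⇒ K_v = 50/13 ⇒ K = (50/13)/(1/39) = 150.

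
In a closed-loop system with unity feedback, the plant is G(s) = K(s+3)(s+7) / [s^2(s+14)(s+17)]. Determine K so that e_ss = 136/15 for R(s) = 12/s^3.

15

The open loop has two poles at the origin → type 2 system.
K_a = lim_{s→0} s^2·G(s) = K·3·7 / (14·17) = (3/34)·K.
e_ss = 12/K_a = 136/15 ⇒ K_a = 45/34 ⇒ K = (45/34)/(3/34) = 15.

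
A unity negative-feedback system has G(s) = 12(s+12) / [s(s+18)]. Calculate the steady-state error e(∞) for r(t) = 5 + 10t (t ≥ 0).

1.25

One free integrator in G(s): this is a type 1 system. By superposition:
  • 5: tracked with zero error.
  • 10t: e_ss = 10/K_v with K_v=8 → 1.25.
Total e_ss = 1.25.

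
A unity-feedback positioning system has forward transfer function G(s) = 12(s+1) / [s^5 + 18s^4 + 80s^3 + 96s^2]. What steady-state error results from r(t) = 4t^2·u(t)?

Factoring s^2 from the denominator leaves a polynomial with constant term 96, so the system is type 2.
K_a = lim_{s→0} s^2·G(s) = 12·1 / 96 = 0.125.
r(t) = 4t^2 gives R(s) = 8/s^3.
e_ss = 8/K_a = 8/0.125 = 64.

64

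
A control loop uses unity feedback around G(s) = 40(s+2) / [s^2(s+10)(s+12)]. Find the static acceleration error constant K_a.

2/3

System type = 2 (two poles at s=0).
K_a = lim_{s→0} s^2·G(s) = 40·2 / (10·12) = 2/3.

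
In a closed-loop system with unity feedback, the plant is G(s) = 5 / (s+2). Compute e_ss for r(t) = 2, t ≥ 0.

The open loop has no poles at the origin → type 0 system.
K_p = lim_{s→0} G(s) = 5 / (2) = 2.5.
e_ss = 2/(1 + K_p) = 2/3.5 = 4/7.

4/7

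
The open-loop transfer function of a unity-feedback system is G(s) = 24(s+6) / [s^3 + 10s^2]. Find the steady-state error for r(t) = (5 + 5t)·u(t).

Lowest-order denominator term is 10s^2, so the open loop has 2 poles at the origin → type 2 system. Treating each term separately:
  • 5: tracked with zero error.
  • 5t: tracked with zero error.
Total e_ss = 0.

0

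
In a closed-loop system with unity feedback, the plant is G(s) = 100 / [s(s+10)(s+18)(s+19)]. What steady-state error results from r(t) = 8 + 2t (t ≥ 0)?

68.4

The open loop has one pole at the origin → type 1 system. Taking each input component in turn:
  • 8: tracked with zero error.
  • 2t: e_ss = 2/K_v with K_v=5/171 → 68.4.
Total e_ss = 68.4.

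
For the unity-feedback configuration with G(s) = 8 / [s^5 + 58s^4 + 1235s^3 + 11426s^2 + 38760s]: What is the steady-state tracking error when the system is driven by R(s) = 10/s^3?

The denominator has no term below 38760s — 1 pole at s=0, type 1.
For a type-1 system K_a = 0, so e_ss to a parabolic input is unbounded.

infinity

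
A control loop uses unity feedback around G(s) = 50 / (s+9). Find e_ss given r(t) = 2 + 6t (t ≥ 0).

No free integrators in G(s): this is a type 0 system. Taking each input component in turn:
  • 2: e_ss = 2/(1+K_p) with K_p=50/9 → 18/59.
  • 6t: a type-0 system cannot track it, e_ss → ∞.
The unbounded component dominates.

infinity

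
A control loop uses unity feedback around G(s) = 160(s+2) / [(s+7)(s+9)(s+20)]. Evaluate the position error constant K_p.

16/63

G(s) has no factors of s in the denominator, so the system is type 0.
K_p = lim_{s→0} G(s) = 160·2 / (7·9·20) = 16/63.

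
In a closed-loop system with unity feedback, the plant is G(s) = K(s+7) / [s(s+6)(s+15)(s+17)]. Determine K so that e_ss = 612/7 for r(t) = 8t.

20

One free integrator in G(s): this is a type 1 system.
K_v = lim_{s→0} s·G(s) = K·7 / (6·15·17) = (7/1530)·K.
e_ss = 8/K_v = 612/7 ⇒ K_v = 14/153 ⇒ K = (14/153)/(7/1530) = 20.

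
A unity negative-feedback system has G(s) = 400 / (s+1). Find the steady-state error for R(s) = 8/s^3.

infinity

The open loop has no poles at the origin → type 0 system.
For a type-0 system K_a = 0, so e_ss to a parabolic input is unbounded.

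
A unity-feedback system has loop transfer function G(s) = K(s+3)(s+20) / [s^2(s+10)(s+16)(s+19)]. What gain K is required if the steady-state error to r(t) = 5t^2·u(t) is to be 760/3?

2

Two free integrators in G(s): this is a type 2 system.
K_a = lim_{s→0} s^2·G(s) = K·3·20 / (10·16·19) = (3/152)·K.
e_ss = 10/K_a = 760/3 ⇒ K_a = 3/76 ⇒ K = (3/76)/(3/152) = 2.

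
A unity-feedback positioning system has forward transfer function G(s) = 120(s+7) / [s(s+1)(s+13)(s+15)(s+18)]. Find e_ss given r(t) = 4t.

System type = 1 (one pole at s=0).
K_v = lim_{s→0} s·G(s) = 120·7 / (1·13·15·18) = 28/117.
e_ss = 4/K_v = 4/(28/117) = 117/7.

117/7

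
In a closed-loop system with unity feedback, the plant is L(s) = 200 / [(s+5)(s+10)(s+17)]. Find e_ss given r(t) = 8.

System type = 0 (no poles at s=0).
K_p = lim_{s→0} L(s) = 200 / (5·10·17) = 4/17.
e_ss = 8/(1 + K_p) = 8/(21/17) = 136/21.

136/21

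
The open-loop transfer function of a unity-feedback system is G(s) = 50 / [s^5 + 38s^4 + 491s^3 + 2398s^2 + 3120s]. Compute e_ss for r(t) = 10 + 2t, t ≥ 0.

124.8

Factoring s from the denominator leaves a polynomial with constant term 3120, so the system is type 1. Treating each term separately:
  • 10: tracked with zero error.
  • 2t: e_ss = 2/K_v with K_v=5/312 → 124.8.
Total e_ss = 124.8.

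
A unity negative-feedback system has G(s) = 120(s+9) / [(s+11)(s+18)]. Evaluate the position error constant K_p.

System type = 0 (no poles at s=0).
K_p = lim_{s→0} G(s) = 120·9 / (11·18) = 60/11.

60/11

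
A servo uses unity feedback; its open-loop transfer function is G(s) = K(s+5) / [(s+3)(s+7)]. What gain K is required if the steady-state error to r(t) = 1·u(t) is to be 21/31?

The open loop has no poles at the origin → type 0 system.
K_p = lim_{s→0} G(s) = K·5 / (3·7) = (5/21)·K.
e_ss = 1/(1 + K_p) = 21/31 ⇒ 1 + (5/21)·K = 31/21 ⇒ K = 2.

2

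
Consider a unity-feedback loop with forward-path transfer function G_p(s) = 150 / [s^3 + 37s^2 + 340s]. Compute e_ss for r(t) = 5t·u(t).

34/3

Lowest-order denominator term is 340s, so the open loop has 1 pole at the origin → type 1 system.
K_v = lim_{s→0} s·G_p(s) = 150 / 340 = 15/34.
e_ss = 5/K_v = 5/(15/34) = 34/3.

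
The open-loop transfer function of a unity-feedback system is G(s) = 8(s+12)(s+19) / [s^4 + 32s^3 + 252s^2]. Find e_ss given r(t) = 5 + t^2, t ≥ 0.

Factoring s^2 from the denominator leaves a polynomial with constant term 252, so the system is type 2. By superposition:
  • 5: tracked with zero error.
  • t^2: e_ss = 2/K_a with K_a=152/21 → 21/76.
Total e_ss = 21/76.

21/76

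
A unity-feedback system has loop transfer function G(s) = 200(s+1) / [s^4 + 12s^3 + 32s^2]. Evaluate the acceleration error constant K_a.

6.25

Lowest-order denominator term is 32s^2, so the open loop has 2 poles at the origin → type 2 system.
K_a = lim_{s→0} s^2·G(s) = 200·1 / 32 = 6.25.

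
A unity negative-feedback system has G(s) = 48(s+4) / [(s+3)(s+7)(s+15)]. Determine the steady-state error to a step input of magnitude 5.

525/169

No free integrators in G(s): this is a type 0 system.
K_p = lim_{s→0} G(s) = 48·4 / (3·7·15) = 64/105.
e_ss = 5/(1 + K_p) = 5/(169/105) = 525/169.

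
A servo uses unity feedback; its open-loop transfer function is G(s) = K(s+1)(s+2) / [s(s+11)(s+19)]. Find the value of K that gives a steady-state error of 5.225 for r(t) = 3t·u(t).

60

One free integrator in G(s): this is a type 1 system.
K_v = lim_{s→0} s·G(s) = K·1·2 / (11·19) = (2/209)·K.
e_ss = 3/K_v = 5.225 ⇒ K_v = 120/209 ⇒ K = (120/209)/(2/209) = 60.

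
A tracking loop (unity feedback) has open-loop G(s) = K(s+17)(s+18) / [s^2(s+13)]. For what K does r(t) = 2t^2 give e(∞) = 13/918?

12

System type = 2 (two poles at s=0).
K_a = lim_{s→0} s^2·G(s) = K·17·18 / (13) = (306/13)·K.
e_ss = 4/K_a = 13/918 ⇒ K_a = 3672/13 ⇒ K = (3672/13)/(306/13) = 12.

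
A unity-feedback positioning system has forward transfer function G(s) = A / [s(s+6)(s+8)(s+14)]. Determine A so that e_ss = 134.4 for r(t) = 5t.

25

System type = 1 (one pole at s=0).
K_v = lim_{s→0} s·G(s) = A / (6·8·14) = (1/672)·A.
e_ss = 5/K_v = 134.4 ⇒ K_v = 25/672 ⇒ A = (25/672)/(1/672) = 25.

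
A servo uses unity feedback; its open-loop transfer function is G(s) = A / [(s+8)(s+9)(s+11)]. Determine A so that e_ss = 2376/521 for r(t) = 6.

G(s) has no factors of s in the denominator, so the system is type 0.
K_p = lim_{s→0} G(s) = A / (8·9·11) = (1/792)·A.
e_ss = 6/(1 + K_p) = 2376/521 ⇒ 1 + (1/792)·A = 521/396 ⇒ A = 250.

250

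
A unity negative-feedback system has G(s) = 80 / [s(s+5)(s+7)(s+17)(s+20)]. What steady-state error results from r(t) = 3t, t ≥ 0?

446.25

G(s) has one factor of s in the denominator, so the system is type 1.
K_v = lim_{s→0} s·G(s) = 80 / (5·7·17·20) = 4/595.
e_ss = 3/K_v = 3/(4/595) = 446.25.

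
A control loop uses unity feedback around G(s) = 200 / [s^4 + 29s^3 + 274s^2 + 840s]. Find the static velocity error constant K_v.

Lowest-order denominator term is 840s, so the open loop has 1 pole at the origin → type 1 system.
K_v = lim_{s→0} s·G(s) = 200 / 840 = 5/21.

5/21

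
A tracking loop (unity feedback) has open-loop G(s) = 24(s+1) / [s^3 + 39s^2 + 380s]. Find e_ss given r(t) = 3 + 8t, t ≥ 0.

Factoring s from the denominator leaves a polynomial with constant term 380, so the system is type 1. Taking each input component in turn:
  • 3: tracked with zero error.
  • 8t: e_ss = 8/K_v with K_v=6/95 → 380/3.
Total e_ss = 380/3.

380/3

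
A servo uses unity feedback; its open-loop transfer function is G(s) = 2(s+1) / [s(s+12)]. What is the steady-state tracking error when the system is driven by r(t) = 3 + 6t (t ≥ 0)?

36

One free integrator in G(s): this is a type 1 system. Taking each input component in turn:
  • 3: tracked with zero error.
  • 6t: e_ss = 6/K_v with K_v=1/6 → 36.
Total e_ss = 36.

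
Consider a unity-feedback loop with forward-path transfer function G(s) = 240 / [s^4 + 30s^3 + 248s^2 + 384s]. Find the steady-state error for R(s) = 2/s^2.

3.2

The denominator has no term below 384s — 1 pole at s=0, type 1.
K_v = lim_{s→0} s·G(s) = 240 / 384 = 0.625.
e_ss = 2/K_v = 2/0.625 = 3.2.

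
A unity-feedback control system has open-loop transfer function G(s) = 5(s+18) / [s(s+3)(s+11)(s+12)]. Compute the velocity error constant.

System type = 1 (one pole at s=0).
K_v = lim_{s→0} s·G(s) = 5·18 / (3·11·12) = 5/22.

5/22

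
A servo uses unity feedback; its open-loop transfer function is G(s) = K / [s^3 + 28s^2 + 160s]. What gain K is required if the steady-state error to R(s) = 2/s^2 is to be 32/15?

The denominator has no term below 160s — 1 pole at s=0, type 1.
K_v = lim_{s→0} s·G(s) = K / 160 = (1/160)·K.
e_ss = 2/K_v = 32/15 ⇒ K_v = 0.9375 ⇒ K = 0.9375/(1/160) = 150.

150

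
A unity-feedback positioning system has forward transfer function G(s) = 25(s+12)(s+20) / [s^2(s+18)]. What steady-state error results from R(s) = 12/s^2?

The open loop has two poles at the origin → type 2 system.
K_v = ∞ for a type-2 system; e_ss to a ramp is zero.

0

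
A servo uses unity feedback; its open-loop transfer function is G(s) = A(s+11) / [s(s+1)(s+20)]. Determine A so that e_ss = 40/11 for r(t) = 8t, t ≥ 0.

G(s) has one factor of s in the denominator, so the system is type 1.
K_v = lim_{s→0} s·G(s) = A·11 / (1·20) = 0.55·A.
e_ss = 8/K_v = 40/11 ⇒ K_v = 2.2 ⇒ A = 2.2/0.55 = 4.

4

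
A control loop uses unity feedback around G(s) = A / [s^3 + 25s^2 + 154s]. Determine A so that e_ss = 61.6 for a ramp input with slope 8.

20

Lowest-order denominator term is 154s, so the open loop has 1 pole at the origin → type 1 system.
K_v = lim_{s→0} s·G(s) = A / 154 = (1/154)·A.
e_ss = 8/K_v = 61.6 ⇒ K_v = 10/77 ⇒ A = (10/77)/(1/154) = 20.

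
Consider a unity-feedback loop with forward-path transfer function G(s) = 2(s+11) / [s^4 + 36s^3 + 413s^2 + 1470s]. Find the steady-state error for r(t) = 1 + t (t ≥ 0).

735/11

The denominator has no term below 1470s — 1 pole at s=0, type 1. By superposition:
  • 1: tracked with zero error.
  • t: e_ss = 1/K_v with K_v=11/735 → 735/11.
Total e_ss = 735/11.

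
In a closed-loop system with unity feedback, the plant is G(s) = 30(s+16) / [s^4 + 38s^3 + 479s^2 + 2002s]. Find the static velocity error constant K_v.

Factoring s from the denominator leaves a polynomial with constant term 2002, so the system is type 1.
K_v = lim_{s→0} s·G(s) = 30·16 / 2002 = 240/1001.

240/1001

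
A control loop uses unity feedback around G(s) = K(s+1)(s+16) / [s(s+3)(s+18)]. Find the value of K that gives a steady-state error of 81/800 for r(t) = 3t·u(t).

One free integrator in G(s): this is a type 1 system.
K_v = lim_{s→0} s·G(s) = K·1·16 / (3·18) = (8/27)·K.
e_ss = 3/K_v = 81/800 ⇒ K_v = 800/27 ⇒ K = (800/27)/(8/27) = 100.

100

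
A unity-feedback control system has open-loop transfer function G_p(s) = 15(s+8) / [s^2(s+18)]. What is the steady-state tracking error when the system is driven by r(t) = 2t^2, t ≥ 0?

Two free integrators in G_p(s): this is a type 2 system.
K_a = lim_{s→0} s^2·G_p(s) = 15·8 / (18) = 20/3.
r(t) = 2t^2 gives R(s) = 4/s^3.
e_ss = 4/K_a = 4/(20/3) = 0.6.

0.6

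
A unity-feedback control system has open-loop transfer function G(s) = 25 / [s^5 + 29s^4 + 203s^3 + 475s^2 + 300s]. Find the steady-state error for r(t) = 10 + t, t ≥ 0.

12

The denominator has no term below 300s — 1 pole at s=0, type 1. Taking each input component in turn:
  • 10: tracked with zero error.
  • t: e_ss = 1/K_v with K_v=1/12 → 12.
Total e_ss = 12.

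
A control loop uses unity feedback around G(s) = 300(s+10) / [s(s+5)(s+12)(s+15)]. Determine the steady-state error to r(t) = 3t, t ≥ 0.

0.9

System type = 1 (one pole at s=0).
K_v = lim_{s→0} s·G(s) = 300·10 / (5·12·15) = 10/3.
e_ss = 3/K_v = 3/(10/3) = 0.9.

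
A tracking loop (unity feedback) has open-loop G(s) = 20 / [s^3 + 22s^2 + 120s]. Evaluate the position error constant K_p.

K_p = lim_{s→0} G(s); with 1 pole at the origin the limit diverges, so K_p = ∞.

infinity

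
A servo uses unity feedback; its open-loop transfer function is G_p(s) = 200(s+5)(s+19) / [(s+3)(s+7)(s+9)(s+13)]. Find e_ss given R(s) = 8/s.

The open loop has no poles at the origin → type 0 system.
K_p = lim_{s→0} G_p(s) = 200·5·19 / (3·7·9·13) = 19000/2457.
e_ss = 8/(1 + K_p) = 8/(21457/2457) = 19656/21457.

19656/21457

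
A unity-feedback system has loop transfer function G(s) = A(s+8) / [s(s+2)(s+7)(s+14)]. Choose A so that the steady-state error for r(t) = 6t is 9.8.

One free integrator in G(s): this is a type 1 system.
K_v = lim_{s→0} s·G(s) = A·8 / (2·7·14) = (2/49)·A.
e_ss = 6/K_v = 9.8 ⇒ K_v = 30/49 ⇒ A = (30/49)/(2/49) = 15.

15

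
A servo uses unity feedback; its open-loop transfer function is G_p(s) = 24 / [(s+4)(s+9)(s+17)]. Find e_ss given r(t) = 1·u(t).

51/53

G_p(s) has no factors of s in the denominator, so the system is type 0.
K_p = lim_{s→0} G_p(s) = 24 / (4·9·17) = 2/51.
e_ss = 1/(1 + K_p) = 1/(53/51) = 51/53.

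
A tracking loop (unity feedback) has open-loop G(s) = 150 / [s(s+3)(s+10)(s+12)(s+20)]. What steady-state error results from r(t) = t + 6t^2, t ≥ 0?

infinity

G(s) has one factor of s in the denominator, so the system is type 1. Treating each term separately:
  • t: e_ss = 1/K_v with K_v=1/48 → 48.
  • 6t^2: a type-1 system cannot track it, e_ss → ∞.
The unbounded component dominates.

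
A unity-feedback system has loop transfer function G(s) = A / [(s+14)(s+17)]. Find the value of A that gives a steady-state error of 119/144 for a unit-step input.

G(s) has no factors of s in the denominator, so the system is type 0.
K_p = lim_{s→0} G(s) = A / (14·17) = (1/238)·A.
e_ss = 1/(1 + K_p) = 119/144 ⇒ 1 + (1/238)·A = 144/119 ⇒ A = 50.

50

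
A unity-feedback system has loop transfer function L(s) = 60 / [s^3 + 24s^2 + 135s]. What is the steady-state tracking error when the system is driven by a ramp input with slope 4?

9

Lowest-order denominator term is 135s, so the open loop has 1 pole at the origin → type 1 system.
K_v = lim_{s→0} s·L(s) = 60 / 135 = 4/9.
e_ss = 4/K_v = 4/(4/9) = 9.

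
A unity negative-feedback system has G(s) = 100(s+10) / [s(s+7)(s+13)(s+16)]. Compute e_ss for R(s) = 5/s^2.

7.28

System type = 1 (one pole at s=0).
K_v = lim_{s→0} s·G(s) = 100·10 / (7·13·16) = 125/182.
e_ss = 5/K_v = 5/(125/182) = 7.28.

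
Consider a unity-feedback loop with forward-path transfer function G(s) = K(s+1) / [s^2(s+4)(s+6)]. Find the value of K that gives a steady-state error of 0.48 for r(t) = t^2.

Two free integrators in G(s): this is a type 2 system.
K_a = lim_{s→0} s^2·G(s) = K·1 / (4·6) = (1/24)·K.
e_ss = 2/K_a = 0.48 ⇒ K_a = 25/6 ⇒ K = (25/6)/(1/24) = 100.

100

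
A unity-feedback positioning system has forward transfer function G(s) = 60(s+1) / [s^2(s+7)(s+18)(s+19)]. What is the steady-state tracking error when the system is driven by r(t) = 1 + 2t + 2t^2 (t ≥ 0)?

G(s) has two factors of s in the denominator, so the system is type 2. Taking each input component in turn:
  • 1: tracked with zero error.
  • 2t: tracked with zero error.
  • 2t^2: e_ss = 4/K_a with K_a=10/399 → 159.6.
Total e_ss = 159.6.

159.6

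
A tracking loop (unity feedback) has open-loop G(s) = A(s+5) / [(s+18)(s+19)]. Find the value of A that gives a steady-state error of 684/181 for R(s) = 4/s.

The open loop has no poles at the origin → type 0 system.
K_p = lim_{s→0} G(s) = A·5 / (18·19) = (5/342)·A.
e_ss = 4/(1 + K_p) = 684/181 ⇒ 1 + (5/342)·A = 181/171 ⇒ A = 4.

4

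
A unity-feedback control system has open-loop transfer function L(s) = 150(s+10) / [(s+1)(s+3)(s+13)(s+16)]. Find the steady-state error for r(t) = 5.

No free integrators in L(s): this is a type 0 system.
K_p = lim_{s→0} L(s) = 150·10 / (1·3·13·16) = 125/52.
e_ss = 5/(1 + K_p) = 5/(177/52) = 260/177.

260/177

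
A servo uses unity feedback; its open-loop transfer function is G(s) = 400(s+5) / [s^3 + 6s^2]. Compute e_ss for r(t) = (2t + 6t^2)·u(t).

0.036

Factoring s^2 from the denominator leaves a polynomial with constant term 6, so the system is type 2. Taking each input component in turn:
  • 2t: tracked with zero error.
  • 6t^2: e_ss = 12/K_a with K_a=1000/3 → 0.036.
Total e_ss = 0.036.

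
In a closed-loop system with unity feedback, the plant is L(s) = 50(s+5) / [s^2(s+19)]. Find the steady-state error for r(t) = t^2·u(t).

L(s) has two factors of s in the denominator, so the system is type 2.
K_a = lim_{s→0} s^2·L(s) = 50·5 / (19) = 250/19.
r(t) = t^2 gives R(s) = 2/s^3.
e_ss = 2/K_a = 2/(250/19) = 0.152.

0.152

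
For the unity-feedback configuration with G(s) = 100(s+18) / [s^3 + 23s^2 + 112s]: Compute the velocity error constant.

225/14

The denominator has no term below 112s — 1 pole at s=0, type 1.
K_v = lim_{s→0} s·G(s) = 100·18 / 112 = 225/14.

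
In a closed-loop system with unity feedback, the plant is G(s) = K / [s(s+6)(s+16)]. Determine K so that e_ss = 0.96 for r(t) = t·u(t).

100

One free integrator in G(s): this is a type 1 system.
K_v = lim_{s→0} s·G(s) = K / (6·16) = (1/96)·K.
e_ss = 1/K_v = 0.96 ⇒ K_v = 25/24 ⇒ K = (25/24)/(1/96) = 100.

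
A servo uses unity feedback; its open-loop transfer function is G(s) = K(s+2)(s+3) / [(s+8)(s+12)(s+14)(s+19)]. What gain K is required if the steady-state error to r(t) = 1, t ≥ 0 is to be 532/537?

40

G(s) has no factors of s in the denominator, so the system is type 0.
K_p = lim_{s→0} G(s) = K·2·3 / (8·12·14·19) = (1/4256)·K.
e_ss = 1/(1 + K_p) = 532/537 ⇒ 1 + (1/4256)·K = 537/532 ⇒ K = 40.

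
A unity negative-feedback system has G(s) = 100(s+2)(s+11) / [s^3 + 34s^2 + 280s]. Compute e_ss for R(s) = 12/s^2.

Factoring s from the denominator leaves a polynomial with constant term 280, so the system is type 1.
K_v = lim_{s→0} s·G(s) = 100·2·11 / 280 = 55/7.
e_ss = 12/K_v = 12/(55/7) = 84/55.

84/55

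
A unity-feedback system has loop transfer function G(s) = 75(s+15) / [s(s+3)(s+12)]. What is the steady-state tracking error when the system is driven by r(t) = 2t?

G(s) has one factor of s in the denominator, so the system is type 1.
K_v = lim_{s→0} s·G(s) = 75·15 / (3·12) = 31.25.
e_ss = 2/K_v = 2/31.25 = 0.064.

0.064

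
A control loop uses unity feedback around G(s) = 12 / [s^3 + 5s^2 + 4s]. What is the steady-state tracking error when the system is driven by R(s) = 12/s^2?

4

The denominator has no term below 4s — 1 pole at s=0, type 1.
K_v = lim_{s→0} s·G(s) = 12 / 4 = 3.
e_ss = 12/K_v = 12/3 = 4.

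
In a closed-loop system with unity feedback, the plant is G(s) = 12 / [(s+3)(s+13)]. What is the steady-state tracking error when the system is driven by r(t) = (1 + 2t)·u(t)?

G(s) has no factors of s in the denominator, so the system is type 0. By superposition:
  • 1: e_ss = 1/(1+K_p) with K_p=4/13 → 13/17.
  • 2t: a type-0 system cannot track it, e_ss → ∞.
The unbounded component dominates.

infinity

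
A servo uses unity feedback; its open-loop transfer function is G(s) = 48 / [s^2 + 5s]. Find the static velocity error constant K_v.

Lowest-order denominator term is 5s, so the open loop has 1 pole at the origin → type 1 system.
K_v = lim_{s→0} s·G(s) = 48 / 5 = 9.6.

9.6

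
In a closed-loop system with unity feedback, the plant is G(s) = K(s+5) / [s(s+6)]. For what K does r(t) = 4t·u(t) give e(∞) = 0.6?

System type = 1 (one pole at s=0).
K_v = lim_{s→0} s·G(s) = K·5 / (6) = (5/6)·K.
e_ss = 4/K_v = 0.6 ⇒ K_v = 20/3 ⇒ K = (20/3)/(5/6) = 8.

8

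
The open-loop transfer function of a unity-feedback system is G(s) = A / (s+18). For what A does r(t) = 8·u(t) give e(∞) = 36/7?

10

The open loop has no poles at the origin → type 0 system.
K_p = lim_{s→0} G(s) = A / (18) = (1/18)·A.
e_ss = 8/(1 + K_p) = 36/7 ⇒ 1 + (1/18)·A = 14/9 ⇒ A = 10.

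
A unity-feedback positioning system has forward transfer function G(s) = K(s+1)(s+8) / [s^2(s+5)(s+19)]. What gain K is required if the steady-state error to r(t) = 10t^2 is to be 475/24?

Two free integrators in G(s): this is a type 2 system.
K_a = lim_{s→0} s^2·G(s) = K·1·8 / (5·19) = (8/95)·K.
e_ss = 20/K_a = 475/24 ⇒ K_a = 96/95 ⇒ K = (96/95)/(8/95) = 12.

12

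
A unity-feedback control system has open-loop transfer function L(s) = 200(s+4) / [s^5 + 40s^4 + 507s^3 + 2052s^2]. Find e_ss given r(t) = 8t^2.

41.04

Lowest-order denominator term is 2052s^2, so the open loop has 2 poles at the origin → type 2 system.
K_a = lim_{s→0} s^2·L(s) = 200·4 / 2052 = 200/513.
r(t) = 8t^2 gives R(s) = 16/s^3.
e_ss = 16/K_a = 16/(200/513) = 41.04.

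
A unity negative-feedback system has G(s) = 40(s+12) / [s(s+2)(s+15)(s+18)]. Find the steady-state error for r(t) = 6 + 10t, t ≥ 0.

11.25

One free integrator in G(s): this is a type 1 system. Taking each input component in turn:
  • 6: tracked with zero error.
  • 10t: e_ss = 10/K_v with K_v=8/9 → 11.25.
Total e_ss = 11.25.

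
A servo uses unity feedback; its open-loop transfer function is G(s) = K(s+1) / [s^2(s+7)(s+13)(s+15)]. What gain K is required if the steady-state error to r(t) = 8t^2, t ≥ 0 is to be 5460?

4

System type = 2 (two poles at s=0).
K_a = lim_{s→0} s^2·G(s) = K·1 / (7·13·15) = (1/1365)·K.
e_ss = 16/K_a = 5460 ⇒ K_a = 4/1365 ⇒ K = (4/1365)/(1/1365) = 4.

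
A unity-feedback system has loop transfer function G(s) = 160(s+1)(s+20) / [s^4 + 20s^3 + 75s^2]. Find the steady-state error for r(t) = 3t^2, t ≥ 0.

Factoring s^2 from the denominator leaves a polynomial with constant term 75, so the system is type 2.
K_a = lim_{s→0} s^2·G(s) = 160·1·20 / 75 = 128/3.
r(t) = 3t^2 gives R(s) = 6/s^3.
e_ss = 6/K_a = 6/(128/3) = 9/64.

9/64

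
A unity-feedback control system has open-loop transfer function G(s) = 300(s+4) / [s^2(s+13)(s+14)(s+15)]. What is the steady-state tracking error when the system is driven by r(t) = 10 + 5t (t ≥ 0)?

0

System type = 2 (two poles at s=0). By superposition:
  • 10: tracked with zero error.
  • 5t: tracked with zero error.
Total e_ss = 0.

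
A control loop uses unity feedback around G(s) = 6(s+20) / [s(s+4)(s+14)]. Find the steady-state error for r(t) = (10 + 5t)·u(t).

G(s) has one factor of s in the denominator, so the system is type 1. By superposition:
  • 10: tracked with zero error.
  • 5t: e_ss = 5/K_v with K_v=15/7 → 7/3.
Total e_ss = 7/3.

7/3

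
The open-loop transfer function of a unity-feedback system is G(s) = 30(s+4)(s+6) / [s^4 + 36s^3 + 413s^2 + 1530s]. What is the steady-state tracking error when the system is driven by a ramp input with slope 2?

4.25

The denominator has no term below 1530s — 1 pole at s=0, type 1.
K_v = lim_{s→0} s·G(s) = 30·4·6 / 1530 = 8/17.
e_ss = 2/K_v = 2/(8/17) = 4.25.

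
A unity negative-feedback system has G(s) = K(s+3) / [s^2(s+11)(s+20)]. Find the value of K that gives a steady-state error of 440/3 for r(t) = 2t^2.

2

The open loop has two poles at the origin → type 2 system.
K_a = lim_{s→0} s^2·G(s) = K·3 / (11·20) = (3/220)·K.
e_ss = 4/K_a = 440/3 ⇒ K_a = 3/110 ⇒ K = (3/110)/(3/220) = 2.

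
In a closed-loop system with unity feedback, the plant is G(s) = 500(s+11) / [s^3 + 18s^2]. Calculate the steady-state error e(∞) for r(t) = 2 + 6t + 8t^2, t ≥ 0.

The denominator has no term below 18s^2 — 2 poles at s=0, type 2. Treating each term separately:
  • 2: tracked with zero error.
  • 6t: tracked with zero error.
  • 8t^2: e_ss = 16/K_a with K_a=2750/9 → 72/1375.
Total e_ss = 72/1375.

72/1375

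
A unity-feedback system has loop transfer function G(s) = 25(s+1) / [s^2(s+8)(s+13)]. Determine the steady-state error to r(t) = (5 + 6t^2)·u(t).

49.92

System type = 2 (two poles at s=0). Treating each term separately:
  • 5: tracked with zero error.
  • 6t^2: e_ss = 12/K_a with K_a=25/104 → 49.92.
Total e_ss = 49.92.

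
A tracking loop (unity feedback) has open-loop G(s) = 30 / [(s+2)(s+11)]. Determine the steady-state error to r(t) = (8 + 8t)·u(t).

infinity

No free integrators in G(s): this is a type 0 system. Taking each input component in turn:
  • 8: e_ss = 8/(1+K_p) with K_p=15/11 → 44/13.
  • 8t: a type-0 system cannot track it, e_ss → ∞.
The unbounded component dominates.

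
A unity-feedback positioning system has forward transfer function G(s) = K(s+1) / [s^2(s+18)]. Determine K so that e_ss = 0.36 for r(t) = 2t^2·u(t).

G(s) has two factors of s in the denominator, so the system is type 2.
K_a = lim_{s→0} s^2·G(s) = K·1 / (18) = (1/18)·K.
e_ss = 4/K_a = 0.36 ⇒ K_a = 100/9 ⇒ K = (100/9)/(1/18) = 200.

200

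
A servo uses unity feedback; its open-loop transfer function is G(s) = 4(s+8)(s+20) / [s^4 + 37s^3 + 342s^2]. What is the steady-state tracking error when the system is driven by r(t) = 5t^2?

171/32

Factoring s^2 from the denominator leaves a polynomial with constant term 342, so the system is type 2.
K_a = lim_{s→0} s^2·G(s) = 4·8·20 / 342 = 320/171.
r(t) = 5t^2 gives R(s) = 10/s^3.
e_ss = 10/K_a = 10/(320/171) = 171/32.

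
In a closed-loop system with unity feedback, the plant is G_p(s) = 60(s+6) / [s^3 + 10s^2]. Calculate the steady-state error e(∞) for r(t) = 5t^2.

The denominator has no term below 10s^2 — 2 poles at s=0, type 2.
K_a = lim_{s→0} s^2·G_p(s) = 60·6 / 10 = 36.
r(t) = 5t^2 gives R(s) = 10/s^3.
e_ss = 10/K_a = 10/36 = 5/18.

5/18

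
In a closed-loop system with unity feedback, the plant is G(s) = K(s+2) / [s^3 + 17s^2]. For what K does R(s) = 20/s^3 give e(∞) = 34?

5

The denominator has no term below 17s^2 — 2 poles at s=0, type 2.
K_a = lim_{s→0} s^2·G(s) = K·2 / 17 = (2/17)·K.
e_ss = 20/K_a = 34 ⇒ K_a = 10/17 ⇒ K = (10/17)/(2/17) = 5.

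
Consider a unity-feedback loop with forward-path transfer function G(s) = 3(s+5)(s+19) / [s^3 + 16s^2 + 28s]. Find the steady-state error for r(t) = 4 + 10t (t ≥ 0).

56/57

Factoring s from the denominator leaves a polynomial with constant term 28, so the system is type 1. Taking each input component in turn:
  • 4: tracked with zero error.
  • 10t: e_ss = 10/K_v with K_v=285/28 → 56/57.
Total e_ss = 56/57.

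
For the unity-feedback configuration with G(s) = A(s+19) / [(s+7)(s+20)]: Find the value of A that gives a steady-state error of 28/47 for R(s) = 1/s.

G(s) has no factors of s in the denominator, so the system is type 0.
K_p = lim_{s→0} G(s) = A·19 / (7·20) = (19/140)·A.
e_ss = 1/(1 + K_p) = 28/47 ⇒ 1 + (19/140)·A = 47/28 ⇒ A = 5.

5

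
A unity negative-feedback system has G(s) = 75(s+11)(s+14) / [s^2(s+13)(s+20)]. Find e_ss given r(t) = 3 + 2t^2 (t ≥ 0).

System type = 2 (two poles at s=0). By superposition:
  • 3: tracked with zero error.
  • 2t^2: e_ss = 4/K_a with K_a=1155/26 → 104/1155.
Total e_ss = 104/1155.

104/1155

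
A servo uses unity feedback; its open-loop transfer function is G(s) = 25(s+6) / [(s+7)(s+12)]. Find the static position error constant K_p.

System type = 0 (no poles at s=0).
K_p = lim_{s→0} G(s) = 25·6 / (7·12) = 25/14.

25/14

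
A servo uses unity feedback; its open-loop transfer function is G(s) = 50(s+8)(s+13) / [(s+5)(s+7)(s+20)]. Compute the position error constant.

G(s) has no factors of s in the denominator, so the system is type 0.
K_p = lim_{s→0} G(s) = 50·8·13 / (5·7·20) = 52/7.

52/7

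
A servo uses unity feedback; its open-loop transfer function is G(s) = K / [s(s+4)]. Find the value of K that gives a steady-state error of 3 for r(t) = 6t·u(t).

8

G(s) has one factor of s in the denominator, so the system is type 1.
K_v = lim_{s→0} s·G(s) = K / (4) = 0.25·K.
e_ss = 6/K_v = 3 ⇒ K_v = 2 ⇒ K = 2/0.25 = 8.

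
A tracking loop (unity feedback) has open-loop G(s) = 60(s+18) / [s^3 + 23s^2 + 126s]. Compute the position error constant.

K_p = lim_{s→0} G(s); with 1 pole at the origin the limit diverges, so K_p = ∞.

infinity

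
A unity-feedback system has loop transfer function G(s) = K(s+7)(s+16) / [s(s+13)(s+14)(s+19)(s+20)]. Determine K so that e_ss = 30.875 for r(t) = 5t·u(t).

100

One free integrator in G(s): this is a type 1 system.
K_v = lim_{s→0} s·G(s) = K·7·16 / (13·14·19·20) = (2/1235)·K.
e_ss = 5/K_v = 30.875 ⇒ K_v = 40/247 ⇒ K = (40/247)/(2/1235) = 100.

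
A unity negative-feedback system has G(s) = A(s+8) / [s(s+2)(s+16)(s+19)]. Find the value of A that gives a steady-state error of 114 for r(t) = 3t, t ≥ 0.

G(s) has one factor of s in the denominator, so the system is type 1.
K_v = lim_{s→0} s·G(s) = A·8 / (2·16·19) = (1/76)·A.
e_ss = 3/K_v = 114 ⇒ K_v = 1/38 ⇒ A = (1/38)/(1/76) = 2.

2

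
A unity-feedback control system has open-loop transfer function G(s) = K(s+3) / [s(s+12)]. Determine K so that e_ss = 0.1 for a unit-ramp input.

40

System type = 1 (one pole at s=0).
K_v = lim_{s→0} s·G(s) = K·3 / (12) = 0.25·K.
e_ss = 1/K_v = 0.1 ⇒ K_v = 10 ⇒ K = 10/0.25 = 40.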